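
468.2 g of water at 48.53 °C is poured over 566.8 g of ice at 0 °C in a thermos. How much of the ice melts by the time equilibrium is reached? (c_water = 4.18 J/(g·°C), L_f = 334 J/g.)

m_melted ≈ 284 g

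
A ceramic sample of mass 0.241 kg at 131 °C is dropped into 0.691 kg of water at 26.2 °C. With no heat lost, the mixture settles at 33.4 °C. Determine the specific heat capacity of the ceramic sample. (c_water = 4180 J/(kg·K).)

c ≈ 884 J/(kg·K)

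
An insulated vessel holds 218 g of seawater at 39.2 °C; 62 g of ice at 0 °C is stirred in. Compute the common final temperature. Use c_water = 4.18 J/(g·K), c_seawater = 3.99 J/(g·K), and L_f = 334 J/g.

Let T be the final temperature. ΣQ_i = 0:
latent heat to melt: 62·334 = 20708; warm the meltwater: 259.16 T; seawater: 869.82(T − 39.2)
1129 T = 34097 − 20708 = 13389
T ≈ 11.86 °C (positive, so assuming full melt was valid).

T_f ≈ 11.9 °C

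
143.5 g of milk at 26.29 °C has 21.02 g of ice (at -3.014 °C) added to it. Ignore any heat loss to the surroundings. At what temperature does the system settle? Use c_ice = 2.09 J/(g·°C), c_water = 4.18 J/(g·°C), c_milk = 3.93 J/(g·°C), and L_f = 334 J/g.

T_f ≈ 11.8 °C

Energy conservation, ΣQ = 0:
ice -3.014→0 °C: 21.02×2.09×3.014 = 132.41
  latent heat to melt: 21.02×334 = 7020.7
  meltwater 0→T: 21.02×4.18×T = 87.86 T
  milk: 563.96(T − 26.29)
651.82 T = 14826 − 7153.1 = 7673.3
T ≈ 11.77 °C (positive, so assuming full melt was valid).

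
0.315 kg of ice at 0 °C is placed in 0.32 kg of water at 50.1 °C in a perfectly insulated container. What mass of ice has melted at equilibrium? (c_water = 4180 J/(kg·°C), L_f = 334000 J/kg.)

m_melted ≈ 0.201 kg

Water can give up m c ΔT = 0.32×4180×50.1 = 67014 J before reaching 0 °C.
Melting all 0.315 kg of ice would need 0.315×334000 = 105210 J.
67014 J < 105210 J, so only part of the ice melts and the system sits at 0 °C.
m_melted×334000 = 67014  ⇒  m_melted ≈ 0.2006 kg.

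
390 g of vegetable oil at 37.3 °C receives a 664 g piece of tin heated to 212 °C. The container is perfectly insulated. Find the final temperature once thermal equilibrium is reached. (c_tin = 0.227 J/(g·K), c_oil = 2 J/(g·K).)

Net heat exchanged in the isolated system is zero:
664·0.227·(T − 212) + 390·2·(T − 37.3) = 0
930.73 T = 61048
T = 61048 / 930.73 = 65.6 °C

T_f ≈ 65.6 °C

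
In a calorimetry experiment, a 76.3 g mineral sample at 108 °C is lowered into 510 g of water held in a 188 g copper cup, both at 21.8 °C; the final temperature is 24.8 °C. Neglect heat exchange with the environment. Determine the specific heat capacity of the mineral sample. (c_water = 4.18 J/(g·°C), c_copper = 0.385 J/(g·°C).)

Let T be the final temperature. ΣQ_i = 0:
76.3·c·(24.8 − 108) + 510·4.18·(24.8 − 21.8) + 188·0.385·(24.8 − 21.8) = 0
-6348.2 c = -6612.5
c = -6612.5/-6348.2 ≈ 1.042 J/(g·°C)

c ≈ 1.04 J/(g·°C)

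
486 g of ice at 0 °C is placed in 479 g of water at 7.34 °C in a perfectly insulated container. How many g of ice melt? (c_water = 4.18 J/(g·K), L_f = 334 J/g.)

m_melted ≈ 44 g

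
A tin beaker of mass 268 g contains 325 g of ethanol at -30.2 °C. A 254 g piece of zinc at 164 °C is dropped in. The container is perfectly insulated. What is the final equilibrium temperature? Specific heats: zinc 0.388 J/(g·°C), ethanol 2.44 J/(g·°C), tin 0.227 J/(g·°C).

T_f is the heat-capacity-weighted average of the initial temperatures:
T_f = (98.55*164 + 793*(-30.2) + 60.84*(-30.2)) / (98.55 + 793 + 60.84)
    = -9623.3 / 952.39 ≈ -10.10 °C

T_f ≈ -10.1 °C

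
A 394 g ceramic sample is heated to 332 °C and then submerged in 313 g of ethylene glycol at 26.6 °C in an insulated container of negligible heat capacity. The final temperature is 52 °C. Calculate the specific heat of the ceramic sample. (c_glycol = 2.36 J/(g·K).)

Conservation of energy gives ΣQ = 0:
394·c·(52 − 332) + 313·2.36·(52 − 26.6) = 0
-110320 c = -18762
c = -18762/-110320 ≈ 0.1701 J/(g·K)

c ≈ 0.17 J/(g·K)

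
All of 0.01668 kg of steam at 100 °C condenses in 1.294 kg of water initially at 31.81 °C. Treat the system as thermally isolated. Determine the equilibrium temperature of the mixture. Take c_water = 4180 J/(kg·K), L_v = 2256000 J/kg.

T_f ≈ 39.5 °C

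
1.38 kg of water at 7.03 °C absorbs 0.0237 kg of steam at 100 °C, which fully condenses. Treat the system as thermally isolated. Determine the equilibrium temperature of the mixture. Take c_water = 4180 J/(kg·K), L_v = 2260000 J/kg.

T_f ≈ 17.7 °C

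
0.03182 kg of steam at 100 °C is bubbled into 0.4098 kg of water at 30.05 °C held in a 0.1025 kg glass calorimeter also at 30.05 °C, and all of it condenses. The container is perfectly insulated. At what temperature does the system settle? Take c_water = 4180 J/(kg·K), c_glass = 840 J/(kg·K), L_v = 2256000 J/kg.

T_f ≈ 72.0 °C

Sum of m c ΔT and latent-heat terms is zero:
latent heat released on condensation: 0.03182×2256000 = 71786
  condensed water 100 °C→T: 133.01(T − 100)
  original water: 1713(T − 30.05)
  glass cup: 0.1025×840×(T − 30.05) = 86.1(T − 30.05)
1932.1 T = 71786 + 13301 + 54062 = 139149
T ≈ 72.02 °C — below 100 °C, confirming all the steam condensed.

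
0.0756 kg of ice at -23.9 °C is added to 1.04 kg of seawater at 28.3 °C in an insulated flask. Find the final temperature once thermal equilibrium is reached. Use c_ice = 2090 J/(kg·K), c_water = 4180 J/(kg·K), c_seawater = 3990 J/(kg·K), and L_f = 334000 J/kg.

T_f ≈ 19.8 °C

Energy conservation, ΣQ = 0:
warm ice to 0 °C: 0.0756×2090×(0 − (-23.9)) = 3776.3; latent heat to melt: 0.0756×334000 = 25250; meltwater 0→T: 0.0756×4180×T = 316.01 T; seawater: 4149.6(T − 28.3)
4465.6 T = 117434 − 29027 = 88407
T ≈ 19.80 °C. Since T > 0 °C, the all-ice-melts assumption holds.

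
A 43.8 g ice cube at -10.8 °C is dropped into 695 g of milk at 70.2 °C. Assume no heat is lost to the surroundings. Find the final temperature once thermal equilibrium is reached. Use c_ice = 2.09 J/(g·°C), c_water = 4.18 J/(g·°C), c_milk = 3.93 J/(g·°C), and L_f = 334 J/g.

Energy balance with sensible and latent terms:
warm ice to 0 °C: 43.8·2.09·(0 − (-10.8)) = 988.65; melt ice: 43.8·334 = 14629; meltwater 0→T: 43.8·4.18·T = 183.08 T; milk: 2731.3(T − 70.2)
2914.4 T = 191741 − 15618 = 176123
T ≈ 60.43 °C (positive, so assuming full melt was valid).

T_f ≈ 60.4 °C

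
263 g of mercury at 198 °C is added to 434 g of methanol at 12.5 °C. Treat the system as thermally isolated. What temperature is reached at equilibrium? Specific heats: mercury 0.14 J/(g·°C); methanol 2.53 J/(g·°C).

Heat gained plus heat lost sum to zero:
263×0.14×(T − 198) + 434×2.53×(T − 12.5) = 0
36.82(T − 198) + 1098(T − 12.5) = 0
1134.8 T = 21016
T ≈ 18.52 °C

T_f ≈ 18.5 °C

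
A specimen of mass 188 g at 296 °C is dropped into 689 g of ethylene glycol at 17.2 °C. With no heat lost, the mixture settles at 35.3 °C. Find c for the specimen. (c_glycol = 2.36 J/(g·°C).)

Let T be the final temperature. ΣQ_i = 0:
188×c×(35.3 − 296) + 689×2.36×(35.3 − 17.2) = 0
-49012 c = -29431
c = -29431/-49012 ≈ 0.6005 J/(g·°C)

c ≈ 0.6 J/(g·°C)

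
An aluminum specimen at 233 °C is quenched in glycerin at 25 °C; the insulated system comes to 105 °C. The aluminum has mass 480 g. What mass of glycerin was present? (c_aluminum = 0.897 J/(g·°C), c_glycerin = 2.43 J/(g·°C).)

Let T be the final temperature. ΣQ_i = 0:
480×0.897×(105 − 233) + m×2.43×(105 − 25) = 0
194.4 m = 55112
m = 55112/194.4 ≈ 283.5 g

m ≈ 283 g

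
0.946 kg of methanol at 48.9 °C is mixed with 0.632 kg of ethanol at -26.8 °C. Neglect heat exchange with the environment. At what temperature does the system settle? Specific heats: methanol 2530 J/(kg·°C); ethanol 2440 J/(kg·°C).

Heat lost by the methanol equals heat gained by the ethanol:
0.946·2530·(48.9 − T) = 0.632·2440·(T − (-26.8))
2393.4(48.9 − T) = 1542.1(T − (-26.8))
3935.5 T = 75709  ⇒  T ≈ 19.24 °C

T_f ≈ 19.2 °C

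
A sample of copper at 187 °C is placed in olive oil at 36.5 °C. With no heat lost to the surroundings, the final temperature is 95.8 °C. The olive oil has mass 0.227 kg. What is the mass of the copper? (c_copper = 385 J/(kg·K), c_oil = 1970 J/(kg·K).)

Net heat exchanged in the isolated system is zero:
m·385·(95.8 − 187) + 0.227·1970·(95.8 − 36.5) = 0
-35112 m = -26518
m = -26518/-35112 ≈ 0.7553 kg

m ≈ 0.755 kg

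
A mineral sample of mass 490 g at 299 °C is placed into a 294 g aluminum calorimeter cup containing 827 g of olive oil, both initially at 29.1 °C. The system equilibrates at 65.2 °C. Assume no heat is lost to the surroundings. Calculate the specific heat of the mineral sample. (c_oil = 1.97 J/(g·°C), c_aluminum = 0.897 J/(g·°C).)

c ≈ 0.596 J/(g·°C)

Let T be the final temperature. ΣQ_i = 0:
490·c·(65.2 − 299) + 827·1.97·(65.2 − 29.1) + 294·0.897·(65.2 − 29.1) = 0
-114562 c = -68334
c = -68334/-114562 ≈ 0.5965 J/(g·°C)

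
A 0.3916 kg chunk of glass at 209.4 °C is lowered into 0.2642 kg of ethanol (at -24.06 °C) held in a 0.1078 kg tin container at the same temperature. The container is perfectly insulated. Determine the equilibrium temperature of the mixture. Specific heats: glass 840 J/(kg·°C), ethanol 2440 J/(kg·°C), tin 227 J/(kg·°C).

Net heat exchanged in the isolated system is zero:
0.3916×840×(T − 209.4) + 0.2642×2440×(T − (-24.06)) + 0.1078×227×(T − (-24.06)) = 0
328.94(T − 209.4) + 644.65(T − (-24.06)) + 24.47(T − (-24.06)) = 0
998.06 T = 52782
T = 52782 / 998.06 = 52.9 °C

T_f ≈ 52.9 °C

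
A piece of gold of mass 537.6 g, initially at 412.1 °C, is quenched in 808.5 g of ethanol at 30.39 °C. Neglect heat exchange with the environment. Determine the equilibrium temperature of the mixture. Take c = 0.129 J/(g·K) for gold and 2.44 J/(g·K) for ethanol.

Let T be the final temperature. ΣQ_i = 0:
537.6*0.129*(T − 412.1) + 808.5*2.44*(T − 30.39) = 0
69.35(T − 412.1) + 1972.7(T − 30.39) = 0
2042.1 T = 88531
T = 88531/2042.1 ≈ 43.35 °C

T_f ≈ 43.4 °C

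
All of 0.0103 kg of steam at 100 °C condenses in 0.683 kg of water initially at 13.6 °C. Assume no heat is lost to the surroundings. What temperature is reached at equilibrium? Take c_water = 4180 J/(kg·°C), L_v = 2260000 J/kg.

Energy conservation, ΣQ = 0:
condense steam: −0.0103·2260000 = −23278
  condensed water 100 °C→T: 43.05(T − 100)
  original water: 2854.9(T − 13.6)
2898 T = 23278 + 4305.4 + 38827 = 66411
T ≈ 22.92 °C (< 100 °C, so full condensation is consistent).

T_f ≈ 22.9 °C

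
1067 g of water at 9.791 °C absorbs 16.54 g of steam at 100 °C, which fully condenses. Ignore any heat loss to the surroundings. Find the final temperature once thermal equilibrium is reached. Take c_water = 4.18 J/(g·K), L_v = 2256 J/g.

T_f ≈ 19.4 °C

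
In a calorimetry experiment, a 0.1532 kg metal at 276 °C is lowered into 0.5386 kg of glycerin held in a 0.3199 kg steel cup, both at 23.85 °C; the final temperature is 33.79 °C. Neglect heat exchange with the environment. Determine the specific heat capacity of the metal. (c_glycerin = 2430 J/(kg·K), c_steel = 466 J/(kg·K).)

c ≈ 391 J/(kg·K)

Heat gained plus heat lost sum to zero:
0.1532·c·(33.79 − 276) + 0.5386·2430·(33.79 − 23.85) + 0.3199·466·(33.79 − 23.85) = 0
-37.11 c = -14491
c = -14491/-37.11 ≈ 390.5 J/(kg·K)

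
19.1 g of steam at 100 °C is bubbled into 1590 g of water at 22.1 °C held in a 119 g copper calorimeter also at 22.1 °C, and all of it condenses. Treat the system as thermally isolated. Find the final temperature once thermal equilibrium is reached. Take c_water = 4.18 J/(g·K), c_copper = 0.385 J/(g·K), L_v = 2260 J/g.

Let T be the final temperature. ΣQ_i = 0:
latent heat released on condensation: 19.1·2260 = 43166; condensate cools 100→T: 19.1·4.18·(T − 100) = 79.84(T − 100); original water: 6646.2(T − 22.1); copper cup: 119·0.385·(T − 22.1) = 45.81(T − 22.1)
6771.9 T = 43166 + 7983.8 + 147894 = 199043
T ≈ 29.39 °C (< 100 °C, so full condensation is consistent).

T_f ≈ 29.4 °C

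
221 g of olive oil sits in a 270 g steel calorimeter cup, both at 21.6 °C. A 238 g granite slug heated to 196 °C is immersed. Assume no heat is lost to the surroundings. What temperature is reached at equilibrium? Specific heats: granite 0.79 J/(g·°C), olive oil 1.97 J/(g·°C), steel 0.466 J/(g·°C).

T_f = Σ m_i c_i T_i / Σ m_i c_i:
T_f = (188.02·196 + 435.37·21.6 + 125.82·21.6) / (188.02 + 435.37 + 125.82)
    = 48974 / 749.21 ≈ 65.37 °C

T_f ≈ 65.4 °C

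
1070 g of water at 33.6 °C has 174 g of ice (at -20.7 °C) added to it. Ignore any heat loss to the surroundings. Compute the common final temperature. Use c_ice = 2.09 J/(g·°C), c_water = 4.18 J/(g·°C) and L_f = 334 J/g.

T_f ≈ 16.3 °C

Sum of m c ΔT and latent-heat terms is zero:
warm ice to 0 °C: 174·2.09·(0 − (-20.7)) = 7527.8
  fusion: m_ice L_f = 174·334 = 58116
  warm the meltwater: 727.32 T
  water: 4472.6(T − 33.6)
5199.9 T = 150279 − 65644 = 84636
T ≈ 16.28 °C (positive, so assuming full melt was valid).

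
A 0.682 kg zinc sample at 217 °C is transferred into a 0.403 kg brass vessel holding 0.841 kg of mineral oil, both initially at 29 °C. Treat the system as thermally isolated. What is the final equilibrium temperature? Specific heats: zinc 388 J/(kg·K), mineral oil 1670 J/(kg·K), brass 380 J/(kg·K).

T_f ≈ 56.3 °C

Conservation of energy gives ΣQ = 0:
0.682·388·(T − 217) + 0.841·1670·(T − 29) + 0.403·380·(T − 29) = 0
1822.2 T = 102592
T = 102592 / 1822.2 = 56.3 °C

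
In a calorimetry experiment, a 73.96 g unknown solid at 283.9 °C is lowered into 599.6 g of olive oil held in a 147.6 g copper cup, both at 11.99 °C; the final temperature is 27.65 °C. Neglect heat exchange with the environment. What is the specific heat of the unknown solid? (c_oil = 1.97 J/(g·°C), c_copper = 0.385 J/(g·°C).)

c ≈ 1.02 J/(g·°C)

Heat gained plus heat lost sum to zero:
73.96·c·(27.65 − 283.9) + 599.6·1.97·(27.65 − 11.99) + 147.6·0.385·(27.65 − 11.99) = 0
-18952 c = -19388
c = -19388/-18952 ≈ 1.023 J/(g·°C)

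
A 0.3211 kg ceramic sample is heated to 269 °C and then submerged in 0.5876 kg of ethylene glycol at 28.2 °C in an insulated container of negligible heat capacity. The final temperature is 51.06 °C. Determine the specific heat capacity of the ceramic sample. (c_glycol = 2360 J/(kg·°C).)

c ≈ 453 J/(kg·°C)

Energy conservation, ΣQ = 0:
0.3211×c×(51.06 − 269) + 0.5876×2360×(51.06 − 28.2) = 0
-69.98 c = -31701
c = -31701/-69.98 ≈ 453 J/(kg·°C)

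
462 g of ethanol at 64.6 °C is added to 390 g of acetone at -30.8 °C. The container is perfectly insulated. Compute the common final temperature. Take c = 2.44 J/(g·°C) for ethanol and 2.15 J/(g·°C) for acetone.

T_f ≈ 23.9 °C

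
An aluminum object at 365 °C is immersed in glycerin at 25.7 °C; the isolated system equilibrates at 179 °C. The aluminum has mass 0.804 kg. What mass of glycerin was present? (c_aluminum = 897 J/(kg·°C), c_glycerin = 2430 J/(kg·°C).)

m ≈ 0.36 kg

Heat lost by the aluminum = heat gained by the glycerin:
0.804×897×(365 − 179) = m×2430×(179 − 25.7)
372519 m = 134141  ⇒  m ≈ 0.3601 kg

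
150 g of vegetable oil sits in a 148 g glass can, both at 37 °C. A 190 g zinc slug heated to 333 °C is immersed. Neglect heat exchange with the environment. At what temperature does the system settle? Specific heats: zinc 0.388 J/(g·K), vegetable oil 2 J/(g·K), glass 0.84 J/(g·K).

Setting the total heat transfer to zero:
190·0.388·(T − 333) + 150·2·(T − 37) + 148·0.84·(T − 37) = 0
73.72(T − 333) + 300(T − 37) + 124.32(T − 37) = 0
(73.72 + 300 + 124.32) T = 73.72·333 + 300·37 + 124.32·37
T = 40249/498.04 ≈ 80.81 °C

T_f ≈ 80.8 °C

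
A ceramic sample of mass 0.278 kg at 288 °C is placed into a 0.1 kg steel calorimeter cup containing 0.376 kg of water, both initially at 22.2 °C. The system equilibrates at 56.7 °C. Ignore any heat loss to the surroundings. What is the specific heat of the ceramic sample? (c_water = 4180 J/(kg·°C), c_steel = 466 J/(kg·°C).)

c ≈ 868 J/(kg·°C)

Setting the total heat transfer to zero:
0.278×c×(56.7 − 288) + 0.376×4180×(56.7 − 22.2) + 0.1×466×(56.7 − 22.2) = 0
-64.3 c = -55831
c = -55831/-64.3 ≈ 868.3 J/(kg·°C)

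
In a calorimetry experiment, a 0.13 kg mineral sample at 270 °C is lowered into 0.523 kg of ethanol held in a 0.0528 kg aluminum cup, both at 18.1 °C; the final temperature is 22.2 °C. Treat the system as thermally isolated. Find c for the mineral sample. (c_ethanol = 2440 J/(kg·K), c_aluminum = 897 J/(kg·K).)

Conservation of energy gives ΣQ = 0:
0.13·c·(22.2 − 270) + 0.523·2440·(22.2 − 18.1) + 0.0528·897·(22.2 − 18.1) = 0
-32.21 c = -5426.3
c = -5426.3/-32.21 ≈ 168.4 J/(kg·K)

c ≈ 168 J/(kg·K)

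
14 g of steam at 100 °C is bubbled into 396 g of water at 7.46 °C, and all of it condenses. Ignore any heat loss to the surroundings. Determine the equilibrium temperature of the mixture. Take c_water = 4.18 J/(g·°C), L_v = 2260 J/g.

T_f ≈ 29.1 °C

Sum of m c ΔT and latent-heat terms is zero:
steam→water at 100 °C releases m L_v = 14·2260 = 31640
  condensate cools 100→T: 14·4.18·(T − 100) = 58.52(T − 100)
  original water: 1655.3(T − 7.46)
1713.8 T = 31640 + 5852 + 12348 = 49840
T ≈ 29.08 °C (< 100 °C, so full condensation is consistent).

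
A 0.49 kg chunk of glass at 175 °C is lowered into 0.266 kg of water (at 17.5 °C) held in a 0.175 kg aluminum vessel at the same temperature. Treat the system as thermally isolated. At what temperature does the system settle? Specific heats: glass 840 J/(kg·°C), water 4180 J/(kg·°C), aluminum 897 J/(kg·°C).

T_f ≈ 56.1 °C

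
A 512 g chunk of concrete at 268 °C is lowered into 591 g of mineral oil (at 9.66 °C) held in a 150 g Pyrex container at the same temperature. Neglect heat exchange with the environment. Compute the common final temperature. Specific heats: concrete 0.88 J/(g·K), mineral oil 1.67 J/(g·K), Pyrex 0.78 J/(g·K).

T_f ≈ 84.5 °C

Setting the total heat transfer to zero:
512×0.88×(T − 268) + 591×1.67×(T − 9.66) + 150×0.78×(T − 9.66) = 0
450.56(T − 268) + 986.97(T − 9.66) + 117(T − 9.66) = 0
(450.56 + 986.97 + 117) T = 450.56×268 + 986.97×9.66 + 117×9.66
T = 131414 / 1554.5 = 84.5 °C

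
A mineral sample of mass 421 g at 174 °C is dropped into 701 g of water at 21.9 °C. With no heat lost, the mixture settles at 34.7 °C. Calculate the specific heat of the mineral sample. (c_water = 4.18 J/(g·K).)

c ≈ 0.64 J/(g·K)

Let T be the final temperature. ΣQ_i = 0:
421·c·(34.7 − 174) + 701·4.18·(34.7 − 21.9) = 0
-58645 c = -37506
c = -37506/-58645 ≈ 0.6395 J/(g·K)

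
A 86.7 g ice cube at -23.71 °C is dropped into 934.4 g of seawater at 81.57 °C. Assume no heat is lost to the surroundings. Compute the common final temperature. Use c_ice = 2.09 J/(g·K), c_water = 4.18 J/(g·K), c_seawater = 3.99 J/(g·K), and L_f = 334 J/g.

Net heat exchanged in the isolated system is zero:
warm ice to 0 °C: 86.7·2.09·(0 − (-23.71)) = 4296.3
  fusion: m_ice L_f = 86.7·334 = 28958
  meltwater 0→T: 86.7·4.18·T = 362.41 T
  seawater cools: 934.4·3.99·(T − 81.57) = 3728.3(T − 81.57)
4090.7 T = 304114 − 33254 = 270860
T ≈ 66.21 °C. Since T > 0 °C, the all-ice-melts assumption holds.

T_f ≈ 66.2 °C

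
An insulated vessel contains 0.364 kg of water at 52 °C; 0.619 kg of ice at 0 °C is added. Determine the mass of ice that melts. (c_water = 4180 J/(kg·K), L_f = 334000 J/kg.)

Water can give up m c ΔT = 0.364·4180·52 = 79119 J before reaching 0 °C.
To melt every bit of ice: 0.619·334000 = 206746 J.
That's not enough to melt it all — equilibrium is at 0 °C with ice remaining.
m_melt = 79119 / L_f = 0.2369 kg.

m_melted ≈ 0.237 kg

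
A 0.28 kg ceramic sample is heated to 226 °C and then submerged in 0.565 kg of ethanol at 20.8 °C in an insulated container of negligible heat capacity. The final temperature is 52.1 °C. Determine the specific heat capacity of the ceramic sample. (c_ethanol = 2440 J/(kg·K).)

c ≈ 886 J/(kg·K)

Heat gained plus heat lost sum to zero:
0.28·c·(52.1 − 226) + 0.565·2440·(52.1 − 20.8) = 0
-48.69 c = -43150
c = -43150/-48.69 ≈ 886.2 J/(kg·K)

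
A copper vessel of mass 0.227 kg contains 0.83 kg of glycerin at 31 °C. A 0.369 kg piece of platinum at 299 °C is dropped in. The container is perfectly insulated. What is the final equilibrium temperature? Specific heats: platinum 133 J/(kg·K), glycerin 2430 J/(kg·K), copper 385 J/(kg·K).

Energy conservation, ΣQ = 0:
0.369×133×(T − 299) + 0.83×2430×(T − 31) + 0.227×385×(T − 31) = 0
(49.08 + 2016.9 + 87.39) T = 49.08×299 + 2016.9×31 + 87.39×31
T = 79907 / 2153.4 = 37.1 °C

T_f ≈ 37.1 °C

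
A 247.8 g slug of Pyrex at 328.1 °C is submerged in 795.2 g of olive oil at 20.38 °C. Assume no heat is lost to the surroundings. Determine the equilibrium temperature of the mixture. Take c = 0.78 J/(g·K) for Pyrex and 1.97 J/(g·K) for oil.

T_f ≈ 54.2 °C

Heat lost by the Pyrex equals heat gained by the oil:
247.8*0.78*(328.1 − T) = 795.2*1.97*(T − 20.38)
193.28(328.1 − T) = 1566.5(T − 20.38)
1759.8 T = 95343  ⇒  T ≈ 54.18 °C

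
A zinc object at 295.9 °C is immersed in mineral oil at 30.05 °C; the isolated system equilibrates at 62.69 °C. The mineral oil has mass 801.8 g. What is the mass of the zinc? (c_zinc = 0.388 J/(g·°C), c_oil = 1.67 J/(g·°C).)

Net heat exchanged in the isolated system is zero:
m·0.388·(62.69 − 295.9) + 801.8·1.67·(62.69 − 30.05) = 0
-90.49 m = -43705
m = -43705/-90.49 ≈ 483 g

m ≈ 483 g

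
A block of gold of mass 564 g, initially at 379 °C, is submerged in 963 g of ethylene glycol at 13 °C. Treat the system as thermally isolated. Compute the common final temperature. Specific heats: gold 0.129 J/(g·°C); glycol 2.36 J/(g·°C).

T_f ≈ 24.4 °C

T_f = Σ m_i c_i T_i / Σ m_i c_i:
T_f = (72.76*379 + 2272.7*13) / (72.76 + 2272.7)
    = 57119 / 2345.4 ≈ 24.35 °C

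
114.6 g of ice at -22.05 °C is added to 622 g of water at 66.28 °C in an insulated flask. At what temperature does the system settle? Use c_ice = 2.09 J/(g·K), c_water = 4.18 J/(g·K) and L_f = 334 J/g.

T_f ≈ 41.8 °C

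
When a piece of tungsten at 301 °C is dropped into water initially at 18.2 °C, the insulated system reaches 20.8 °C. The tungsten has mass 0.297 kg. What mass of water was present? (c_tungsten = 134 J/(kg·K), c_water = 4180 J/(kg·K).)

Heat lost by the tungsten = heat gained by the water:
0.297×134×(301 − 20.8) = m×4180×(20.8 − 18.2)
10868 m = 11151  ⇒  m ≈ 1.026 kg

m ≈ 1.03 kg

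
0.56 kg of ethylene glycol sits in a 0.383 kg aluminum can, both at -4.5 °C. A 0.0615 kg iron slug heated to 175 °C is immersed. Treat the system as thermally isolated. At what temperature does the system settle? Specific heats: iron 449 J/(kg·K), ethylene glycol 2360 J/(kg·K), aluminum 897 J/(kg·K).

T_f = Σ m_i c_i T_i / Σ m_i c_i:
T_f = (27.61·175 + 1321.6·(-4.5) + 343.55·(-4.5)) / (27.61 + 1321.6 + 343.55)
    = -2660.8 / 1692.8 ≈ -1.57 °C

T_f ≈ -1.6 °C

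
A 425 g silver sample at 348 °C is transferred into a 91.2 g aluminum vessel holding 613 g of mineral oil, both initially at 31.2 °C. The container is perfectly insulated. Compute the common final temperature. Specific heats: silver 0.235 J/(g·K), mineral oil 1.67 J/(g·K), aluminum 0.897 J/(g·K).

T_f ≈ 57.4 °C

With ΣQ=0 the equilibrium temperature is the m·c-weighted mean:
T_f = (99.88×348 + 1023.7×31.2 + 81.81×31.2) / (99.88 + 1023.7 + 81.81)
    = 69249 / 1205.4 ≈ 57.45 °C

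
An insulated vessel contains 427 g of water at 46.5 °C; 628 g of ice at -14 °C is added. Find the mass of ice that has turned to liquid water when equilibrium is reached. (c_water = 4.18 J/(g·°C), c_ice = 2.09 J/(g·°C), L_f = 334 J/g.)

Water can give up m c ΔT = 427·4.18·46.5 = 82996 J before reaching 0 °C.
Warming the ice to 0 °C takes 628·2.09·14 = 18375 J, leaving 64621 J for melting.
Melting all 628 g of ice would need 628·334 = 209752 J.
64621 J < 209752 J, so only part of the ice melts and the system sits at 0 °C.
m_melt = 64621 / L_f = 193.5 g.

m_melted ≈ 193 g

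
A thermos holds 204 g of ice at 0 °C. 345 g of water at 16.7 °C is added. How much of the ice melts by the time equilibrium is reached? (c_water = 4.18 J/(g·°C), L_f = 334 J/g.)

Water can give up m c ΔT = 345·4.18·16.7 = 24083 J before reaching 0 °C.
Melting all 204 g of ice would need 204·334 = 68136 J.
24083 J < 68136 J, so only part of the ice melts and the system sits at 0 °C.
Mass melted = 24083/334 ≈ 72.1 g.

m_melted ≈ 72.1 g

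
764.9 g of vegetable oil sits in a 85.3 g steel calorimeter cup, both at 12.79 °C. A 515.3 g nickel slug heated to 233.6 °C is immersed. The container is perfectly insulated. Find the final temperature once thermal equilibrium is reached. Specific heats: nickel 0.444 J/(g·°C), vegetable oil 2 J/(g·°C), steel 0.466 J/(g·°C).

T_f = Σ m_i c_i T_i / Σ m_i c_i:
T_f = (228.79*233.6 + 1529.8*12.79 + 39.75*12.79) / (228.79 + 1529.8 + 39.75)
    = 73521 / 1798.3 ≈ 40.88 °C

T_f ≈ 40.9 °C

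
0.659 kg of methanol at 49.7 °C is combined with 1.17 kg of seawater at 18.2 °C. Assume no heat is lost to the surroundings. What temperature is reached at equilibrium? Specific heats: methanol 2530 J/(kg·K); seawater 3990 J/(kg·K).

T_f ≈ 26.5 °C

Taking heat into each body as positive, Σ m c ΔT = 0:
0.659*2530*(T − 49.7) + 1.17*3990*(T − 18.2) = 0
(1667.3 + 4668.3) T = 1667.3*49.7 + 4668.3*18.2
T = 167826 / 6335.6 = 26.5 °C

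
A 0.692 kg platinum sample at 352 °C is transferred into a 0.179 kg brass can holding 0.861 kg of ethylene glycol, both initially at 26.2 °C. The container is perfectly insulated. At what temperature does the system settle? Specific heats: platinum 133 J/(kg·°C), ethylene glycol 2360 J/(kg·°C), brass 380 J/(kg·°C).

T_f ≈ 39.9 °C

T_f is the heat-capacity-weighted average of the initial temperatures:
T_f = (92.04·352 + 2032·26.2 + 68.02·26.2) / (92.04 + 2032 + 68.02)
    = 87416 / 2192 ≈ 39.88 °C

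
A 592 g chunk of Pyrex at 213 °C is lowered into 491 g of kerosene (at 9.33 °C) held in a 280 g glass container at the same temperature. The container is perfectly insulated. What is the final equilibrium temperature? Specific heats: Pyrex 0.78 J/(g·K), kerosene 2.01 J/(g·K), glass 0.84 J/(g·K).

With ΣQ=0 the equilibrium temperature is the m·c-weighted mean:
T_f = (461.76×213 + 986.91×9.33 + 235.2×9.33) / (461.76 + 986.91 + 235.2)
    = 109757 / 1683.9 ≈ 65.18 °C

T_f ≈ 65.2 °C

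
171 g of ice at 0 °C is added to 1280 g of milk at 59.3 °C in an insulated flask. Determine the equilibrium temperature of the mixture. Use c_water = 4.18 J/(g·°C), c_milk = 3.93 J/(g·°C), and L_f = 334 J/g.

T_f ≈ 42.0 °C

Sum of m c ΔT and latent-heat terms is zero:
fusion: m_ice L_f = 171×334 = 57114; warm the meltwater: 714.78 T; milk cools: 1280×3.93×(T − 59.3) = 5030.4(T − 59.3)
5745.2 T = 298303 − 57114 = 241189
T ≈ 41.98 °C (positive, so assuming full melt was valid).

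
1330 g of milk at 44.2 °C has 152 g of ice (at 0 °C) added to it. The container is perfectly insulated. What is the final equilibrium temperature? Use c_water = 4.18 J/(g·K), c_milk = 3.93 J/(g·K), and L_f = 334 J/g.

T_f ≈ 30.7 °C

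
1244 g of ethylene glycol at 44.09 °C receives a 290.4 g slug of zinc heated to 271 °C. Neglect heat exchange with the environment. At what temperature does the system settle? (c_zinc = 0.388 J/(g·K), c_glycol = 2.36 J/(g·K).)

T_f ≈ 52.5 °C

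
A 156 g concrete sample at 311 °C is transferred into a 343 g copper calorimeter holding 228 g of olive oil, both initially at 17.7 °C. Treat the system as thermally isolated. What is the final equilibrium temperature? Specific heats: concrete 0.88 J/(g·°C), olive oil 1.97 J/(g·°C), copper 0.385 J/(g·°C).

T_f ≈ 73.7 °C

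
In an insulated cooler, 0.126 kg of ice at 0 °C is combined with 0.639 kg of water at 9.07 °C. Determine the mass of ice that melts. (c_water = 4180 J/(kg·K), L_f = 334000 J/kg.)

m_melted ≈ 0.0725 kg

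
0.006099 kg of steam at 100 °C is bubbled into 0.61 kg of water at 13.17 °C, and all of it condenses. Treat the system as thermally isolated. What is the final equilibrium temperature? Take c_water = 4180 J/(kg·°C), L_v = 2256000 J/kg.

T_f ≈ 19.4 °C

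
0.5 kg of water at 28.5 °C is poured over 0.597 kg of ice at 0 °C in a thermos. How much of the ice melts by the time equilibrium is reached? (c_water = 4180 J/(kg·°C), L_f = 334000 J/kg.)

m_melted ≈ 0.178 kg

Heat available from the water dropping to 0 °C: 0.5×4180×28.5 = 59565 J.
To melt every bit of ice: 0.597×334000 = 199398 J.
Since 59565 < 199398 J, not all the ice melts; equilibrium is at 0 °C.
Mass melted = 59565/334000 ≈ 0.1783 kg.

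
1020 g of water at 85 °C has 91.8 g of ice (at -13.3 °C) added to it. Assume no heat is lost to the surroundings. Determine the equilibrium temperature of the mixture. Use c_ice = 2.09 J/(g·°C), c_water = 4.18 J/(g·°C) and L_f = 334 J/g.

T_f ≈ 70.8 °C

Net heat exchanged in the isolated system is zero:
warm ice to 0 °C: 91.8·2.09·(0 − (-13.3)) = 2551.8
  melt ice: 91.8·334 = 30661
  meltwater 0→T: 91.8·4.18·T = 383.72 T
  water: 4263.6(T − 85)
4647.3 T = 362406 − 33213 = 329193
T ≈ 70.83 °C. Since T > 0 °C, the all-ice-melts assumption holds.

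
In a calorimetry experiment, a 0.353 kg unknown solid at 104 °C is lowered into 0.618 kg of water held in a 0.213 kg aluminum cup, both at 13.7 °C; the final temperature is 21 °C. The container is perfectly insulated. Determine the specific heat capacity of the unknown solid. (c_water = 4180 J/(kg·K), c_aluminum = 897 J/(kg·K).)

c ≈ 691 J/(kg·K)

Net heat exchanged in the isolated system is zero:
0.353·c·(21 − 104) + 0.618·4180·(21 − 13.7) + 0.213·897·(21 − 13.7) = 0
-29.3 c = -20252
c = -20252/-29.3 ≈ 691.2 J/(kg·K)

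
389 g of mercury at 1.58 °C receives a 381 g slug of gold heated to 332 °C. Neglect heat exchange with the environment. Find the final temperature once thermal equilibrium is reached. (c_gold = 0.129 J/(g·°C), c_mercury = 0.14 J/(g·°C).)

T_f = Σ m_i c_i T_i / Σ m_i c_i:
T_f = (49.15·332 + 54.46·1.58) / (49.15 + 54.46)
    = 16404 / 103.61 ≈ 158.32 °C

T_f ≈ 158.3 °C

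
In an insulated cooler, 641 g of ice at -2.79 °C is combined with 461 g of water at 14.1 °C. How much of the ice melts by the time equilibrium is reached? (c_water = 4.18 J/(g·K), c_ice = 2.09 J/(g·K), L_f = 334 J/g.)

Cooling the water to 0 °C releases 461×4.18×14.1 = 27170 J.
Warming the ice to 0 °C takes 641×2.09×2.79 = 3737.7 J, leaving 23433 J for melting.
Melting all 641 g of ice would need 641×334 = 214094 J.
That's not enough to melt it all — equilibrium is at 0 °C with ice remaining.
m_melted×334 = 23433  ⇒  m_melted ≈ 70.16 g.

m_melted ≈ 70.2 g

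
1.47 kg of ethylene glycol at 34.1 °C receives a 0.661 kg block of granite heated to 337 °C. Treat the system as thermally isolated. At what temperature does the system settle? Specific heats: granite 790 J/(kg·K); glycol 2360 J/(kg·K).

Taking heat into each body as positive, Σ m c ΔT = 0:
0.661×790×(T − 337) + 1.47×2360×(T − 34.1) = 0
522.19(T − 337) + 3469.2(T − 34.1) = 0
(522.19 + 3469.2) T = 522.19×337 + 3469.2×34.1
T = 294278 / 3991.4 = 73.7 °C

T_f ≈ 73.7 °C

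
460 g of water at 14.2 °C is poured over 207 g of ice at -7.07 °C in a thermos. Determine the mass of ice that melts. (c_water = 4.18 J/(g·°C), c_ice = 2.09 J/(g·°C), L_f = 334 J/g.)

Heat available from the water dropping to 0 °C: 460·4.18·14.2 = 27304 J.
Warming the ice to 0 °C takes 207·2.09·7.07 = 3058.7 J, leaving 24245 J for melting.
Fully melting the ice requires m_ice L_f = 207·334 = 69138 J.
24245 J < 69138 J, so only part of the ice melts and the system sits at 0 °C.
m_melted·334 = 24245  ⇒  m_melted ≈ 72.59 g.

m_melted ≈ 72.6 g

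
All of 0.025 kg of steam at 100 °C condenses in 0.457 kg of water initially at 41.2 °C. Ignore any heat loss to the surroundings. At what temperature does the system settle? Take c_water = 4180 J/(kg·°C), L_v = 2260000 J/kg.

Setting the total heat transfer to zero:
steam→water at 100 °C releases m L_v = 0.025×2260000 = 56500
  condensed water 100 °C→T: 104.5(T − 100)
  original water: 1910.3(T − 41.2)
2014.8 T = 56500 + 10450 + 78703 = 145653
T ≈ 72.29 °C (< 100 °C, so full condensation is consistent).

T_f ≈ 72.3 °C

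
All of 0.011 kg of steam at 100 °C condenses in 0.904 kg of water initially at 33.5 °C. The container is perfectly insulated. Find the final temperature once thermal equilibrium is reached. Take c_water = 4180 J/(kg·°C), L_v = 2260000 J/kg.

Net heat exchanged in the isolated system is zero:
steam→water at 100 °C releases m L_v = 0.011×2260000 = 24860; condensate cools 100→T: 0.011×4180×(T − 100) = 45.98(T − 100); original water: 3778.7(T − 33.5)
3824.7 T = 24860 + 4598 + 126587 = 156045
T ≈ 40.80 °C, under the boiling point, so the assumption holds.

T_f ≈ 40.8 °C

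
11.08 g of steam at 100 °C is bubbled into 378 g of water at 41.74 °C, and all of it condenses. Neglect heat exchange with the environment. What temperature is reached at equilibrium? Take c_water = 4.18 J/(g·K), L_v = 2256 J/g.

T_f ≈ 58.8 °C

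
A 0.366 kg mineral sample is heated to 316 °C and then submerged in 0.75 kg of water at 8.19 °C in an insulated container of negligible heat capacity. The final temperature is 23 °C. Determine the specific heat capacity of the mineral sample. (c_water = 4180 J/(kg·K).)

c ≈ 433 J/(kg·K)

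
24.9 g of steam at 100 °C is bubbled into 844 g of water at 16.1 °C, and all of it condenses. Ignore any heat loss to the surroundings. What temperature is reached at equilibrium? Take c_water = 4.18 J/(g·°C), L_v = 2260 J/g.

Let T be the final temperature. ΣQ_i = 0:
condense steam: −24.9·2260 = −56274
  condensate cools 100→T: 24.9·4.18·(T − 100) = 104.08(T − 100)
  water warms: 844·4.18·(T − 16.1) = 3527.9(T − 16.1)
3632 T = 56274 + 10408 + 56800 = 123482
T ≈ 34.00 °C, under the boiling point, so the assumption holds.

T_f ≈ 34.0 °C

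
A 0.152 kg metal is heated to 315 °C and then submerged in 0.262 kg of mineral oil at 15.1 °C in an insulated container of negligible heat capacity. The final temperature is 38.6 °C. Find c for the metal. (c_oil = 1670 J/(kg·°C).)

c ≈ 245 J/(kg·°C)

Let T be the final temperature. ΣQ_i = 0:
0.152·c·(38.6 − 315) + 0.262·1670·(38.6 − 15.1) = 0
-42.01 c = -10282
c = -10282/-42.01 ≈ 244.7 J/(kg·°C)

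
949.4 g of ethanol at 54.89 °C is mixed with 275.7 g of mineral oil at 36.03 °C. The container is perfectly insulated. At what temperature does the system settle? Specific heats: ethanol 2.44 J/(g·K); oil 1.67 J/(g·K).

T_f ≈ 51.8 °C

T_f = Σ m_i c_i T_i / Σ m_i c_i:
T_f = (2316.5×54.89 + 460.42×36.03) / (2316.5 + 460.42)
    = 143744 / 2777 ≈ 51.76 °C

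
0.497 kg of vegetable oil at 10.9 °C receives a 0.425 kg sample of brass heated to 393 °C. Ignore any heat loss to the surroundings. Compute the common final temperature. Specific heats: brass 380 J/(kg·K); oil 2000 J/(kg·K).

T_f ≈ 64.3 °C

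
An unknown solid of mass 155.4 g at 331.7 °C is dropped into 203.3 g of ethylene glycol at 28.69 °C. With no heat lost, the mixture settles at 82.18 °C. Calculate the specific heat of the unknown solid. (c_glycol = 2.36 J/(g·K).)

c ≈ 0.662 J/(g·K)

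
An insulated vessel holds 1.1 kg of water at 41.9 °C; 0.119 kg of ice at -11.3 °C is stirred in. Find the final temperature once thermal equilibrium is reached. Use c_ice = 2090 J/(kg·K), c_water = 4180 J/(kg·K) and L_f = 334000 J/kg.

T_f ≈ 29.5 °C

Let T be the final temperature. ΣQ_i = 0:
warm ice to 0 °C: 0.119×2090×(0 − (-11.3)) = 2810.4
  melt ice: 0.119×334000 = 39746
  meltwater 0→T: 0.119×4180×T = 497.42 T
  water: 4598(T − 41.9)
5095.4 T = 192656 − 42556 = 150100
T ≈ 29.46 °C (positive, so assuming full melt was valid).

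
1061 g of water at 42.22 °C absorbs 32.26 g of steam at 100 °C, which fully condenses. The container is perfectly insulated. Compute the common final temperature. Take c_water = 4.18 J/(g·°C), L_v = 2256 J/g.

T_f ≈ 59.9 °C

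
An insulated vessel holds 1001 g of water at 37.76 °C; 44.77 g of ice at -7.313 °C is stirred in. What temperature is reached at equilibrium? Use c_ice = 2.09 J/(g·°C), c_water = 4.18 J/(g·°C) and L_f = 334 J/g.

Net heat exchanged in the isolated system is zero:
ice -7.313→0 °C: 44.77·2.09·7.313 = 684.27
  latent heat to melt: 44.77·334 = 14953
  meltwater 0→T: 44.77·4.18·T = 187.14 T
  water cools: 1001·4.18·(T − 37.76) = 4184.2(T − 37.76)
4371.3 T = 157995 − 15637 = 142357
T ≈ 32.57 °C (positive, so assuming full melt was valid).

T_f ≈ 32.6 °C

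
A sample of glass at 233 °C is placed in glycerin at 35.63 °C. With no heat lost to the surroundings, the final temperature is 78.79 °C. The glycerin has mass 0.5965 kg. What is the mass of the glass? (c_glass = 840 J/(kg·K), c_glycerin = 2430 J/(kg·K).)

Heat lost by the glass = heat gained by the glycerin:
m×840×(233 − 78.79) = 0.5965×2430×(78.79 − 35.63)
129536 m = 62560  ⇒  m ≈ 0.483 kg

m ≈ 0.483 kg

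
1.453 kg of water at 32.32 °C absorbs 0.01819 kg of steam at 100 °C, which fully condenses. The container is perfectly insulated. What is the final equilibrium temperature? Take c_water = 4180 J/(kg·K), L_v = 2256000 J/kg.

Sum of m c ΔT and latent-heat terms is zero:
condense steam: −0.01819×2256000 = −41037
  condensed water 100 °C→T: 76.03(T − 100)
  original water: 6073.5(T − 32.32)
6149.6 T = 41037 + 7603.4 + 196297 = 244937
T ≈ 39.83 °C, under the boiling point, so the assumption holds.

T_f ≈ 39.8 °C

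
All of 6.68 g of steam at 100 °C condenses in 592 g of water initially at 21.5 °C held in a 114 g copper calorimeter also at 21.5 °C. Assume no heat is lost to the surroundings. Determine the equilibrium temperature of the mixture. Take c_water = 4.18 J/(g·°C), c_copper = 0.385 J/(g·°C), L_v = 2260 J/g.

T_f ≈ 28.3 °C

Energy balance with sensible and latent terms:
latent heat released on condensation: 6.68·2260 = 15097; condensed water 100 °C→T: 27.92(T − 100); original water: 2474.6(T − 21.5); copper cup: 114·0.385·(T − 21.5) = 43.89(T − 21.5)
2546.4 T = 15097 + 2792.2 + 54147 = 72036
T ≈ 28.29 °C, under the boiling point, so the assumption holds.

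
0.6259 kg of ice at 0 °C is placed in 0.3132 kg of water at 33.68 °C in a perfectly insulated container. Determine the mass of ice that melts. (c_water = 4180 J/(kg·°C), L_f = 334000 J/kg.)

m_melted ≈ 0.132 kg

Cooling the water to 0 °C releases 0.3132·4180·33.68 = 44093 J.
To melt every bit of ice: 0.6259·334000 = 209051 J.
44093 J < 209051 J, so only part of the ice melts and the system sits at 0 °C.
m_melted·334000 = 44093  ⇒  m_melted ≈ 0.132 kg.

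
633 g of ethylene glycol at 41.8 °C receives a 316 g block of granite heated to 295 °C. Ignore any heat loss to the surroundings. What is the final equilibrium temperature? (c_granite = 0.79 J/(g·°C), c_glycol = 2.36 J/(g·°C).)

T_f ≈ 78.1 °C

Set heat shed by the hot body equal to heat absorbed by the cold body:
316*0.79*(295 − T) = 633*2.36*(T − 41.8)
249.64(295 − T) = 1493.9(T − 41.8)
1743.5 T = 136088  ⇒  T ≈ 78.05 °C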